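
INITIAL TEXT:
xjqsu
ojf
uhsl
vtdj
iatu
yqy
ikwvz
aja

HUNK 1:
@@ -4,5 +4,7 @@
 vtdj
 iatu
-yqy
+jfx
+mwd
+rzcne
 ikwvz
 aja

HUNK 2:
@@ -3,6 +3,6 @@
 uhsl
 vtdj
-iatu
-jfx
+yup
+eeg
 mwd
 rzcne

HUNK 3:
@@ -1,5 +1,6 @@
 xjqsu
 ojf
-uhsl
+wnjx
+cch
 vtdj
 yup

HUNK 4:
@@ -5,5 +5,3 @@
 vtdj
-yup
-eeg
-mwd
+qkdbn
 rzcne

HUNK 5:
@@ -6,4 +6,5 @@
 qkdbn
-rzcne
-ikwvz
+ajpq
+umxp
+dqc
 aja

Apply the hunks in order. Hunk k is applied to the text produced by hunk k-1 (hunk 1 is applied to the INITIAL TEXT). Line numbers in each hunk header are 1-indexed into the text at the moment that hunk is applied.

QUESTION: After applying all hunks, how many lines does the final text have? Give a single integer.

Hunk 1: at line 4 remove [yqy] add [jfx,mwd,rzcne] -> 10 lines: xjqsu ojf uhsl vtdj iatu jfx mwd rzcne ikwvz aja
Hunk 2: at line 3 remove [iatu,jfx] add [yup,eeg] -> 10 lines: xjqsu ojf uhsl vtdj yup eeg mwd rzcne ikwvz aja
Hunk 3: at line 1 remove [uhsl] add [wnjx,cch] -> 11 lines: xjqsu ojf wnjx cch vtdj yup eeg mwd rzcne ikwvz aja
Hunk 4: at line 5 remove [yup,eeg,mwd] add [qkdbn] -> 9 lines: xjqsu ojf wnjx cch vtdj qkdbn rzcne ikwvz aja
Hunk 5: at line 6 remove [rzcne,ikwvz] add [ajpq,umxp,dqc] -> 10 lines: xjqsu ojf wnjx cch vtdj qkdbn ajpq umxp dqc aja
Final line count: 10

Answer: 10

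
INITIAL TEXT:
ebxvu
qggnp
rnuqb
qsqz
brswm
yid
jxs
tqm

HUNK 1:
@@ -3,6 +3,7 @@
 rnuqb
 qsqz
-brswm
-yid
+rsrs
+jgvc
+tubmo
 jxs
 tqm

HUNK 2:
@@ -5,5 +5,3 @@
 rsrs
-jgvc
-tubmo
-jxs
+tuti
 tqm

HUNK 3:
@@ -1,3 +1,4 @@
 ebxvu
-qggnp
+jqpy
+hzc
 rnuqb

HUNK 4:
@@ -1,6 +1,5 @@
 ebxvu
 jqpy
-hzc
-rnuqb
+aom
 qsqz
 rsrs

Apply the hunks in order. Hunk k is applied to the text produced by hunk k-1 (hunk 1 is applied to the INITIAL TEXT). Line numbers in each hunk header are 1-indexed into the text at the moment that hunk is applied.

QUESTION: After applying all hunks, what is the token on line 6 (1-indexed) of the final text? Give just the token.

Hunk 1: at line 3 remove [brswm,yid] add [rsrs,jgvc,tubmo] -> 9 lines: ebxvu qggnp rnuqb qsqz rsrs jgvc tubmo jxs tqm
Hunk 2: at line 5 remove [jgvc,tubmo,jxs] add [tuti] -> 7 lines: ebxvu qggnp rnuqb qsqz rsrs tuti tqm
Hunk 3: at line 1 remove [qggnp] add [jqpy,hzc] -> 8 lines: ebxvu jqpy hzc rnuqb qsqz rsrs tuti tqm
Hunk 4: at line 1 remove [hzc,rnuqb] add [aom] -> 7 lines: ebxvu jqpy aom qsqz rsrs tuti tqm
Final line 6: tuti

Answer: tuti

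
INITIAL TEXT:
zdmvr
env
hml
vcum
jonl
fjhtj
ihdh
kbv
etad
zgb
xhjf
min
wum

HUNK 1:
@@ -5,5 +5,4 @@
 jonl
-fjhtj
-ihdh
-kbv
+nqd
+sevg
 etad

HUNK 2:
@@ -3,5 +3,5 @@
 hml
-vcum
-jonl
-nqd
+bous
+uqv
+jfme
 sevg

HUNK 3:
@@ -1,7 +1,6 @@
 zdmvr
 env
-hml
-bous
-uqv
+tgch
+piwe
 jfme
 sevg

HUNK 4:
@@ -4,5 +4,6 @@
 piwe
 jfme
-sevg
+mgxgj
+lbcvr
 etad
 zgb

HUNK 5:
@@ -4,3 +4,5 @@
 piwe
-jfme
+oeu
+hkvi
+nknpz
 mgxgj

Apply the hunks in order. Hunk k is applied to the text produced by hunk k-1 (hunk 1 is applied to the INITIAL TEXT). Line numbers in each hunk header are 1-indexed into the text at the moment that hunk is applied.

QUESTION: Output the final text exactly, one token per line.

Answer: zdmvr
env
tgch
piwe
oeu
hkvi
nknpz
mgxgj
lbcvr
etad
zgb
xhjf
min
wum

Derivation:
Hunk 1: at line 5 remove [fjhtj,ihdh,kbv] add [nqd,sevg] -> 12 lines: zdmvr env hml vcum jonl nqd sevg etad zgb xhjf min wum
Hunk 2: at line 3 remove [vcum,jonl,nqd] add [bous,uqv,jfme] -> 12 lines: zdmvr env hml bous uqv jfme sevg etad zgb xhjf min wum
Hunk 3: at line 1 remove [hml,bous,uqv] add [tgch,piwe] -> 11 lines: zdmvr env tgch piwe jfme sevg etad zgb xhjf min wum
Hunk 4: at line 4 remove [sevg] add [mgxgj,lbcvr] -> 12 lines: zdmvr env tgch piwe jfme mgxgj lbcvr etad zgb xhjf min wum
Hunk 5: at line 4 remove [jfme] add [oeu,hkvi,nknpz] -> 14 lines: zdmvr env tgch piwe oeu hkvi nknpz mgxgj lbcvr etad zgb xhjf min wum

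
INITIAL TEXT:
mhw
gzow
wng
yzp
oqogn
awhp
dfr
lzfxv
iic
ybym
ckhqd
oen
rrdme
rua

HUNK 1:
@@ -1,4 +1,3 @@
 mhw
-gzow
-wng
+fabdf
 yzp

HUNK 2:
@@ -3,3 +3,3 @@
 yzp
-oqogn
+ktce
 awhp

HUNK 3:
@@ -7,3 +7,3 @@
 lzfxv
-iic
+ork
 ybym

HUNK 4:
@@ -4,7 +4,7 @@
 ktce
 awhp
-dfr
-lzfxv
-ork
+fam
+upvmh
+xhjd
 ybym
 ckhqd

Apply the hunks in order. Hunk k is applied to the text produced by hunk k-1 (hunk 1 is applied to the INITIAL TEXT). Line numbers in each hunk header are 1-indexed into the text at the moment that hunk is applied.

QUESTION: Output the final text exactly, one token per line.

Hunk 1: at line 1 remove [gzow,wng] add [fabdf] -> 13 lines: mhw fabdf yzp oqogn awhp dfr lzfxv iic ybym ckhqd oen rrdme rua
Hunk 2: at line 3 remove [oqogn] add [ktce] -> 13 lines: mhw fabdf yzp ktce awhp dfr lzfxv iic ybym ckhqd oen rrdme rua
Hunk 3: at line 7 remove [iic] add [ork] -> 13 lines: mhw fabdf yzp ktce awhp dfr lzfxv ork ybym ckhqd oen rrdme rua
Hunk 4: at line 4 remove [dfr,lzfxv,ork] add [fam,upvmh,xhjd] -> 13 lines: mhw fabdf yzp ktce awhp fam upvmh xhjd ybym ckhqd oen rrdme rua

Answer: mhw
fabdf
yzp
ktce
awhp
fam
upvmh
xhjd
ybym
ckhqd
oen
rrdme
rua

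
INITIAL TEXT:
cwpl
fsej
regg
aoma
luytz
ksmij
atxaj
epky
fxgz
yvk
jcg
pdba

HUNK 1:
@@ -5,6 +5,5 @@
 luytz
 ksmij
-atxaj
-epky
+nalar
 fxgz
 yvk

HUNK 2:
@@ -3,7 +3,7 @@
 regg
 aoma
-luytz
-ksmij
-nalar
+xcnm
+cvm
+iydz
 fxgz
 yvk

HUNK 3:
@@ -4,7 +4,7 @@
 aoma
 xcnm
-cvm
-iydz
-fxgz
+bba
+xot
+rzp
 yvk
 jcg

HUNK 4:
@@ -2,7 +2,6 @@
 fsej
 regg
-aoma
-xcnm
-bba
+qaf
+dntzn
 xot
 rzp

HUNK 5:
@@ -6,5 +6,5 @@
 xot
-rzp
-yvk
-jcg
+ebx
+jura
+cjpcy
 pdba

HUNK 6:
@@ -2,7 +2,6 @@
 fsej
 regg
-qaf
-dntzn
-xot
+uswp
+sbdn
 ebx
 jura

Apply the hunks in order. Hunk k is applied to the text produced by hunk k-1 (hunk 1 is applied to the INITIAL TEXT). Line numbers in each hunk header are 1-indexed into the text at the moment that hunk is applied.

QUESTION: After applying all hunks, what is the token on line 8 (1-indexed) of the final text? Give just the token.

Answer: cjpcy

Derivation:
Hunk 1: at line 5 remove [atxaj,epky] add [nalar] -> 11 lines: cwpl fsej regg aoma luytz ksmij nalar fxgz yvk jcg pdba
Hunk 2: at line 3 remove [luytz,ksmij,nalar] add [xcnm,cvm,iydz] -> 11 lines: cwpl fsej regg aoma xcnm cvm iydz fxgz yvk jcg pdba
Hunk 3: at line 4 remove [cvm,iydz,fxgz] add [bba,xot,rzp] -> 11 lines: cwpl fsej regg aoma xcnm bba xot rzp yvk jcg pdba
Hunk 4: at line 2 remove [aoma,xcnm,bba] add [qaf,dntzn] -> 10 lines: cwpl fsej regg qaf dntzn xot rzp yvk jcg pdba
Hunk 5: at line 6 remove [rzp,yvk,jcg] add [ebx,jura,cjpcy] -> 10 lines: cwpl fsej regg qaf dntzn xot ebx jura cjpcy pdba
Hunk 6: at line 2 remove [qaf,dntzn,xot] add [uswp,sbdn] -> 9 lines: cwpl fsej regg uswp sbdn ebx jura cjpcy pdba
Final line 8: cjpcy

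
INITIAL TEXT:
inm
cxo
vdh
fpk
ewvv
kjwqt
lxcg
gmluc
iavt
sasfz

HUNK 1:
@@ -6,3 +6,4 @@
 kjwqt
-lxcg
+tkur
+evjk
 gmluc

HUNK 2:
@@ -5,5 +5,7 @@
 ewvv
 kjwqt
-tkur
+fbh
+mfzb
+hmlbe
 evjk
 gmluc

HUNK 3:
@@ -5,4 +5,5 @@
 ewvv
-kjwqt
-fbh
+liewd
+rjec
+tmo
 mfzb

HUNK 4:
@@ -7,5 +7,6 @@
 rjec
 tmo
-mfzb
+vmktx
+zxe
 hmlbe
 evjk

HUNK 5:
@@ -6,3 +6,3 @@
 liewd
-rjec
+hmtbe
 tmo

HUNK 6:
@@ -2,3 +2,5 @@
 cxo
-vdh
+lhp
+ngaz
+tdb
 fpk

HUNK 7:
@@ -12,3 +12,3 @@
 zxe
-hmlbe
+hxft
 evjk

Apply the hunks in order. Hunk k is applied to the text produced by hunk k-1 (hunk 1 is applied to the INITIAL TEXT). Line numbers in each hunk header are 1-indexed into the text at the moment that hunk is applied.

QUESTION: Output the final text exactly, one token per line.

Answer: inm
cxo
lhp
ngaz
tdb
fpk
ewvv
liewd
hmtbe
tmo
vmktx
zxe
hxft
evjk
gmluc
iavt
sasfz

Derivation:
Hunk 1: at line 6 remove [lxcg] add [tkur,evjk] -> 11 lines: inm cxo vdh fpk ewvv kjwqt tkur evjk gmluc iavt sasfz
Hunk 2: at line 5 remove [tkur] add [fbh,mfzb,hmlbe] -> 13 lines: inm cxo vdh fpk ewvv kjwqt fbh mfzb hmlbe evjk gmluc iavt sasfz
Hunk 3: at line 5 remove [kjwqt,fbh] add [liewd,rjec,tmo] -> 14 lines: inm cxo vdh fpk ewvv liewd rjec tmo mfzb hmlbe evjk gmluc iavt sasfz
Hunk 4: at line 7 remove [mfzb] add [vmktx,zxe] -> 15 lines: inm cxo vdh fpk ewvv liewd rjec tmo vmktx zxe hmlbe evjk gmluc iavt sasfz
Hunk 5: at line 6 remove [rjec] add [hmtbe] -> 15 lines: inm cxo vdh fpk ewvv liewd hmtbe tmo vmktx zxe hmlbe evjk gmluc iavt sasfz
Hunk 6: at line 2 remove [vdh] add [lhp,ngaz,tdb] -> 17 lines: inm cxo lhp ngaz tdb fpk ewvv liewd hmtbe tmo vmktx zxe hmlbe evjk gmluc iavt sasfz
Hunk 7: at line 12 remove [hmlbe] add [hxft] -> 17 lines: inm cxo lhp ngaz tdb fpk ewvv liewd hmtbe tmo vmktx zxe hxft evjk gmluc iavt sasfz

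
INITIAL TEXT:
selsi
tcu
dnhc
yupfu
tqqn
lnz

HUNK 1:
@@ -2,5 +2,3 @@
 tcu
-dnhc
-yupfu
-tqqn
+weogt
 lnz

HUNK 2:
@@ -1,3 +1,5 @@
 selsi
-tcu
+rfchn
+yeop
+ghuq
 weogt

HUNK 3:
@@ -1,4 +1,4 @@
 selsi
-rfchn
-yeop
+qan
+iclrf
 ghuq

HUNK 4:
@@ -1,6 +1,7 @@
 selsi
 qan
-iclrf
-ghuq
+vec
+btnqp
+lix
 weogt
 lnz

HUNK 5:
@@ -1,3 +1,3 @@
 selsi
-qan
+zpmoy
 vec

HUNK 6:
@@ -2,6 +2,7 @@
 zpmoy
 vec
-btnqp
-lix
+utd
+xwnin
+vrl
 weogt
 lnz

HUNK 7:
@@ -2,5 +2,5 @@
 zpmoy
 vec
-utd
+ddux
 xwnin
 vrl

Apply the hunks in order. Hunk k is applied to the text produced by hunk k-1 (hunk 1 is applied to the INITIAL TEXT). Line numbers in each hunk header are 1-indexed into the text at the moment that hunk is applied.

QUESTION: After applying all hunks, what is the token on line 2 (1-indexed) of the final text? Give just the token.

Hunk 1: at line 2 remove [dnhc,yupfu,tqqn] add [weogt] -> 4 lines: selsi tcu weogt lnz
Hunk 2: at line 1 remove [tcu] add [rfchn,yeop,ghuq] -> 6 lines: selsi rfchn yeop ghuq weogt lnz
Hunk 3: at line 1 remove [rfchn,yeop] add [qan,iclrf] -> 6 lines: selsi qan iclrf ghuq weogt lnz
Hunk 4: at line 1 remove [iclrf,ghuq] add [vec,btnqp,lix] -> 7 lines: selsi qan vec btnqp lix weogt lnz
Hunk 5: at line 1 remove [qan] add [zpmoy] -> 7 lines: selsi zpmoy vec btnqp lix weogt lnz
Hunk 6: at line 2 remove [btnqp,lix] add [utd,xwnin,vrl] -> 8 lines: selsi zpmoy vec utd xwnin vrl weogt lnz
Hunk 7: at line 2 remove [utd] add [ddux] -> 8 lines: selsi zpmoy vec ddux xwnin vrl weogt lnz
Final line 2: zpmoy

Answer: zpmoy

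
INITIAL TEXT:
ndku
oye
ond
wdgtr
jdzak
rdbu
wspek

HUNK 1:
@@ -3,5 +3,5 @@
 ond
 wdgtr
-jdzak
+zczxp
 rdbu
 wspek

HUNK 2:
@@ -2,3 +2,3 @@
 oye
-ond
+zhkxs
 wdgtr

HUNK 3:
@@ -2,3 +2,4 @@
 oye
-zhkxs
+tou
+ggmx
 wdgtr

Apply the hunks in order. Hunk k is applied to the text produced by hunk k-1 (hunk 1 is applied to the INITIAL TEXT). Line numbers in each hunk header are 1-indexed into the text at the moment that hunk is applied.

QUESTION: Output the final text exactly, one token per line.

Hunk 1: at line 3 remove [jdzak] add [zczxp] -> 7 lines: ndku oye ond wdgtr zczxp rdbu wspek
Hunk 2: at line 2 remove [ond] add [zhkxs] -> 7 lines: ndku oye zhkxs wdgtr zczxp rdbu wspek
Hunk 3: at line 2 remove [zhkxs] add [tou,ggmx] -> 8 lines: ndku oye tou ggmx wdgtr zczxp rdbu wspek

Answer: ndku
oye
tou
ggmx
wdgtr
zczxp
rdbu
wspek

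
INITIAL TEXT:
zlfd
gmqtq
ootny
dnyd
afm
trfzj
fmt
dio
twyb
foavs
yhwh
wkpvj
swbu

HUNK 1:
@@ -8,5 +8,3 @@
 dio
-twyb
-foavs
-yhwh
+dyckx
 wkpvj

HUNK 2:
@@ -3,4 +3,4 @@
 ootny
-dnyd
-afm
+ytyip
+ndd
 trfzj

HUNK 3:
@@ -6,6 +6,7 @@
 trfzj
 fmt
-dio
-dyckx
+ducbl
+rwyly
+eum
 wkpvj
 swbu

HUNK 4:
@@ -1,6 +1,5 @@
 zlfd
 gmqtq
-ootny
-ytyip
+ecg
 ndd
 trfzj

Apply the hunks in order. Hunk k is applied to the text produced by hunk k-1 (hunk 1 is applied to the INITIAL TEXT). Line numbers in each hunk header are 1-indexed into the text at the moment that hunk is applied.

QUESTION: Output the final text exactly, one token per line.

Hunk 1: at line 8 remove [twyb,foavs,yhwh] add [dyckx] -> 11 lines: zlfd gmqtq ootny dnyd afm trfzj fmt dio dyckx wkpvj swbu
Hunk 2: at line 3 remove [dnyd,afm] add [ytyip,ndd] -> 11 lines: zlfd gmqtq ootny ytyip ndd trfzj fmt dio dyckx wkpvj swbu
Hunk 3: at line 6 remove [dio,dyckx] add [ducbl,rwyly,eum] -> 12 lines: zlfd gmqtq ootny ytyip ndd trfzj fmt ducbl rwyly eum wkpvj swbu
Hunk 4: at line 1 remove [ootny,ytyip] add [ecg] -> 11 lines: zlfd gmqtq ecg ndd trfzj fmt ducbl rwyly eum wkpvj swbu

Answer: zlfd
gmqtq
ecg
ndd
trfzj
fmt
ducbl
rwyly
eum
wkpvj
swbu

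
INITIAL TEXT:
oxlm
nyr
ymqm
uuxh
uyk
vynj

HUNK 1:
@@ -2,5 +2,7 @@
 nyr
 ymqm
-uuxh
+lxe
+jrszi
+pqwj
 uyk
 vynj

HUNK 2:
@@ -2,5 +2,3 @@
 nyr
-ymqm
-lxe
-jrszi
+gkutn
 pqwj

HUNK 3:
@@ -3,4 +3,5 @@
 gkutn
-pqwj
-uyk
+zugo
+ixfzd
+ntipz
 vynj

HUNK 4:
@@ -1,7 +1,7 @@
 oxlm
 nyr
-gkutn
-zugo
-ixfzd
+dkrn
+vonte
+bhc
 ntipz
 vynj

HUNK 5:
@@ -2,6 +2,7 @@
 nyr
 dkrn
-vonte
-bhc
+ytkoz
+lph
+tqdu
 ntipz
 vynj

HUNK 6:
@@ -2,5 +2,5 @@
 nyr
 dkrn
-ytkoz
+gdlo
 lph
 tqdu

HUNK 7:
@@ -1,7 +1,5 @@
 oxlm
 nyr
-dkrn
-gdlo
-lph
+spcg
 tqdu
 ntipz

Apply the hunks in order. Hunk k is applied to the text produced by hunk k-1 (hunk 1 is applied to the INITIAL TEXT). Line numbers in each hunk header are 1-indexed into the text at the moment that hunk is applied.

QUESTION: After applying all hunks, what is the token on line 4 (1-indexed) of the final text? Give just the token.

Answer: tqdu

Derivation:
Hunk 1: at line 2 remove [uuxh] add [lxe,jrszi,pqwj] -> 8 lines: oxlm nyr ymqm lxe jrszi pqwj uyk vynj
Hunk 2: at line 2 remove [ymqm,lxe,jrszi] add [gkutn] -> 6 lines: oxlm nyr gkutn pqwj uyk vynj
Hunk 3: at line 3 remove [pqwj,uyk] add [zugo,ixfzd,ntipz] -> 7 lines: oxlm nyr gkutn zugo ixfzd ntipz vynj
Hunk 4: at line 1 remove [gkutn,zugo,ixfzd] add [dkrn,vonte,bhc] -> 7 lines: oxlm nyr dkrn vonte bhc ntipz vynj
Hunk 5: at line 2 remove [vonte,bhc] add [ytkoz,lph,tqdu] -> 8 lines: oxlm nyr dkrn ytkoz lph tqdu ntipz vynj
Hunk 6: at line 2 remove [ytkoz] add [gdlo] -> 8 lines: oxlm nyr dkrn gdlo lph tqdu ntipz vynj
Hunk 7: at line 1 remove [dkrn,gdlo,lph] add [spcg] -> 6 lines: oxlm nyr spcg tqdu ntipz vynj
Final line 4: tqdu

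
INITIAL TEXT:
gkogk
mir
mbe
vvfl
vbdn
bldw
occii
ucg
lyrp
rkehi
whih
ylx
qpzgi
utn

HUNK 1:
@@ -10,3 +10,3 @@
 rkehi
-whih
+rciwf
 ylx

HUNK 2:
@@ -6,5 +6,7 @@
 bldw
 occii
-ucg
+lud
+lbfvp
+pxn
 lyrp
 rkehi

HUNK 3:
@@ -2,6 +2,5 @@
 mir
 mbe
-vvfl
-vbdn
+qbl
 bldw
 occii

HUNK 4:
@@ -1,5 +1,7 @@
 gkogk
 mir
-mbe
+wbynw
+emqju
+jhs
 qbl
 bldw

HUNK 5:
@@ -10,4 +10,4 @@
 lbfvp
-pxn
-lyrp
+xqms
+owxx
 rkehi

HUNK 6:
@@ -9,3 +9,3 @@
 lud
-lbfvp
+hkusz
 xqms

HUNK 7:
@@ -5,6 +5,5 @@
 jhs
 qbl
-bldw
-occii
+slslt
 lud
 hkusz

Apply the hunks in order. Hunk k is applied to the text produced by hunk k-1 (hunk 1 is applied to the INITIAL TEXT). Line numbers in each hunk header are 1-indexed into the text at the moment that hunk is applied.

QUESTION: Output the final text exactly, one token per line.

Hunk 1: at line 10 remove [whih] add [rciwf] -> 14 lines: gkogk mir mbe vvfl vbdn bldw occii ucg lyrp rkehi rciwf ylx qpzgi utn
Hunk 2: at line 6 remove [ucg] add [lud,lbfvp,pxn] -> 16 lines: gkogk mir mbe vvfl vbdn bldw occii lud lbfvp pxn lyrp rkehi rciwf ylx qpzgi utn
Hunk 3: at line 2 remove [vvfl,vbdn] add [qbl] -> 15 lines: gkogk mir mbe qbl bldw occii lud lbfvp pxn lyrp rkehi rciwf ylx qpzgi utn
Hunk 4: at line 1 remove [mbe] add [wbynw,emqju,jhs] -> 17 lines: gkogk mir wbynw emqju jhs qbl bldw occii lud lbfvp pxn lyrp rkehi rciwf ylx qpzgi utn
Hunk 5: at line 10 remove [pxn,lyrp] add [xqms,owxx] -> 17 lines: gkogk mir wbynw emqju jhs qbl bldw occii lud lbfvp xqms owxx rkehi rciwf ylx qpzgi utn
Hunk 6: at line 9 remove [lbfvp] add [hkusz] -> 17 lines: gkogk mir wbynw emqju jhs qbl bldw occii lud hkusz xqms owxx rkehi rciwf ylx qpzgi utn
Hunk 7: at line 5 remove [bldw,occii] add [slslt] -> 16 lines: gkogk mir wbynw emqju jhs qbl slslt lud hkusz xqms owxx rkehi rciwf ylx qpzgi utn

Answer: gkogk
mir
wbynw
emqju
jhs
qbl
slslt
lud
hkusz
xqms
owxx
rkehi
rciwf
ylx
qpzgi
utn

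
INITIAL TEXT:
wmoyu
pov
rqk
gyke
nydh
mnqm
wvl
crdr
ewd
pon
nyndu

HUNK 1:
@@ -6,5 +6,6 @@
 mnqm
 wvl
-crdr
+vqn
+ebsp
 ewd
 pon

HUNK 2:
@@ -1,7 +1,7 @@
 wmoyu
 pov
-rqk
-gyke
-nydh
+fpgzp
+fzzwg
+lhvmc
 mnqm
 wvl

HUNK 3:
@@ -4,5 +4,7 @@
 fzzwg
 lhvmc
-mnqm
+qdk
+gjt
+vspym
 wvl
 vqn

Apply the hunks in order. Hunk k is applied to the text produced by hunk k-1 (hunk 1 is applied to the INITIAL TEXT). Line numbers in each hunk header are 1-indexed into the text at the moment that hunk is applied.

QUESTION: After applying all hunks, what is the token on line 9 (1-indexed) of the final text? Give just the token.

Hunk 1: at line 6 remove [crdr] add [vqn,ebsp] -> 12 lines: wmoyu pov rqk gyke nydh mnqm wvl vqn ebsp ewd pon nyndu
Hunk 2: at line 1 remove [rqk,gyke,nydh] add [fpgzp,fzzwg,lhvmc] -> 12 lines: wmoyu pov fpgzp fzzwg lhvmc mnqm wvl vqn ebsp ewd pon nyndu
Hunk 3: at line 4 remove [mnqm] add [qdk,gjt,vspym] -> 14 lines: wmoyu pov fpgzp fzzwg lhvmc qdk gjt vspym wvl vqn ebsp ewd pon nyndu
Final line 9: wvl

Answer: wvl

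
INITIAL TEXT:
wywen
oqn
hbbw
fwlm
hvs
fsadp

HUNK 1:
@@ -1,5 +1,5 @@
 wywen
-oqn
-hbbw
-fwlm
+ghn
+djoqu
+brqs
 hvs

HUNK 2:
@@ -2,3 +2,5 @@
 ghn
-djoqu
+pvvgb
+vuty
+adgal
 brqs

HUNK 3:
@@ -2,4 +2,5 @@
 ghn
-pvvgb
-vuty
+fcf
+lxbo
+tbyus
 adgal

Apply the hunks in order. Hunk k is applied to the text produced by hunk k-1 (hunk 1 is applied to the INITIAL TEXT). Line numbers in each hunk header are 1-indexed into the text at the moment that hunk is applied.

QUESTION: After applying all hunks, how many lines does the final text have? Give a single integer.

Hunk 1: at line 1 remove [oqn,hbbw,fwlm] add [ghn,djoqu,brqs] -> 6 lines: wywen ghn djoqu brqs hvs fsadp
Hunk 2: at line 2 remove [djoqu] add [pvvgb,vuty,adgal] -> 8 lines: wywen ghn pvvgb vuty adgal brqs hvs fsadp
Hunk 3: at line 2 remove [pvvgb,vuty] add [fcf,lxbo,tbyus] -> 9 lines: wywen ghn fcf lxbo tbyus adgal brqs hvs fsadp
Final line count: 9

Answer: 9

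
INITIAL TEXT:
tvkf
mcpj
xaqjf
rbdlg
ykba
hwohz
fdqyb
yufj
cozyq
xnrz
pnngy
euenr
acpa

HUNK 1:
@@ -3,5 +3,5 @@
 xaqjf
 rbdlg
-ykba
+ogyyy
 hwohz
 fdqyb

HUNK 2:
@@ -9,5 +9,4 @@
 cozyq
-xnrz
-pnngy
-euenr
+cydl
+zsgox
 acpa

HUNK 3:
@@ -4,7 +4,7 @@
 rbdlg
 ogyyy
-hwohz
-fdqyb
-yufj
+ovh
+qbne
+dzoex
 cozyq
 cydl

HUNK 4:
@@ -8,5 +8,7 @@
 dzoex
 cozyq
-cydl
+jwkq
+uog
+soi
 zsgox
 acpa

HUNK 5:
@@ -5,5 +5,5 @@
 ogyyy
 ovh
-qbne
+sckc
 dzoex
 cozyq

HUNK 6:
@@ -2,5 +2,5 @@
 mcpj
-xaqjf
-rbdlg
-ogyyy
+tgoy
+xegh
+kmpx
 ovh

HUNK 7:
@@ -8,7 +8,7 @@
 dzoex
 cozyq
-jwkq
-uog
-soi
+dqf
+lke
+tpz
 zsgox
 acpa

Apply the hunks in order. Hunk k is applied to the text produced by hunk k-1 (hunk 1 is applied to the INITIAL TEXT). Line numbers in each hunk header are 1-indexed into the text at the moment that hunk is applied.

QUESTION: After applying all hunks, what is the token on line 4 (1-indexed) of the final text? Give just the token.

Answer: xegh

Derivation:
Hunk 1: at line 3 remove [ykba] add [ogyyy] -> 13 lines: tvkf mcpj xaqjf rbdlg ogyyy hwohz fdqyb yufj cozyq xnrz pnngy euenr acpa
Hunk 2: at line 9 remove [xnrz,pnngy,euenr] add [cydl,zsgox] -> 12 lines: tvkf mcpj xaqjf rbdlg ogyyy hwohz fdqyb yufj cozyq cydl zsgox acpa
Hunk 3: at line 4 remove [hwohz,fdqyb,yufj] add [ovh,qbne,dzoex] -> 12 lines: tvkf mcpj xaqjf rbdlg ogyyy ovh qbne dzoex cozyq cydl zsgox acpa
Hunk 4: at line 8 remove [cydl] add [jwkq,uog,soi] -> 14 lines: tvkf mcpj xaqjf rbdlg ogyyy ovh qbne dzoex cozyq jwkq uog soi zsgox acpa
Hunk 5: at line 5 remove [qbne] add [sckc] -> 14 lines: tvkf mcpj xaqjf rbdlg ogyyy ovh sckc dzoex cozyq jwkq uog soi zsgox acpa
Hunk 6: at line 2 remove [xaqjf,rbdlg,ogyyy] add [tgoy,xegh,kmpx] -> 14 lines: tvkf mcpj tgoy xegh kmpx ovh sckc dzoex cozyq jwkq uog soi zsgox acpa
Hunk 7: at line 8 remove [jwkq,uog,soi] add [dqf,lke,tpz] -> 14 lines: tvkf mcpj tgoy xegh kmpx ovh sckc dzoex cozyq dqf lke tpz zsgox acpa
Final line 4: xegh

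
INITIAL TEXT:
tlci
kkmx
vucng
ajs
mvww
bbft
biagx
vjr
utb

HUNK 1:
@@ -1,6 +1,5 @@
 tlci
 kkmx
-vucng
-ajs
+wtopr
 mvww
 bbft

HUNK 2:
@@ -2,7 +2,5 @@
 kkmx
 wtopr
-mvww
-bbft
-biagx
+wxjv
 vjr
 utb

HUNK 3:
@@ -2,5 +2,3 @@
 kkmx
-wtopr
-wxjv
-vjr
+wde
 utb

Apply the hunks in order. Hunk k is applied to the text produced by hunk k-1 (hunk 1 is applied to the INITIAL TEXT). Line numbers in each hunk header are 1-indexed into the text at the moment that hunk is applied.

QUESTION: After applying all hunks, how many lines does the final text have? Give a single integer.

Answer: 4

Derivation:
Hunk 1: at line 1 remove [vucng,ajs] add [wtopr] -> 8 lines: tlci kkmx wtopr mvww bbft biagx vjr utb
Hunk 2: at line 2 remove [mvww,bbft,biagx] add [wxjv] -> 6 lines: tlci kkmx wtopr wxjv vjr utb
Hunk 3: at line 2 remove [wtopr,wxjv,vjr] add [wde] -> 4 lines: tlci kkmx wde utb
Final line count: 4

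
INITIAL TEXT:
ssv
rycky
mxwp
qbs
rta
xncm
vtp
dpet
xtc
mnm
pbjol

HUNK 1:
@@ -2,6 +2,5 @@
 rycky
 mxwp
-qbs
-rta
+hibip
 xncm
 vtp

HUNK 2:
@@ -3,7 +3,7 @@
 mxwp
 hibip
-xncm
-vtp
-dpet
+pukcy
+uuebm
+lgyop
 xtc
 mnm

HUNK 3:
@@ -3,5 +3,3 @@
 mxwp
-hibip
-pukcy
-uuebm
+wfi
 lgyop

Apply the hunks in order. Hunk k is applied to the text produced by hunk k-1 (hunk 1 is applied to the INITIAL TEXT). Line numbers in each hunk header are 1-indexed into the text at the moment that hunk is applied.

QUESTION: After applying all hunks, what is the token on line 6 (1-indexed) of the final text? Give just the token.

Answer: xtc

Derivation:
Hunk 1: at line 2 remove [qbs,rta] add [hibip] -> 10 lines: ssv rycky mxwp hibip xncm vtp dpet xtc mnm pbjol
Hunk 2: at line 3 remove [xncm,vtp,dpet] add [pukcy,uuebm,lgyop] -> 10 lines: ssv rycky mxwp hibip pukcy uuebm lgyop xtc mnm pbjol
Hunk 3: at line 3 remove [hibip,pukcy,uuebm] add [wfi] -> 8 lines: ssv rycky mxwp wfi lgyop xtc mnm pbjol
Final line 6: xtc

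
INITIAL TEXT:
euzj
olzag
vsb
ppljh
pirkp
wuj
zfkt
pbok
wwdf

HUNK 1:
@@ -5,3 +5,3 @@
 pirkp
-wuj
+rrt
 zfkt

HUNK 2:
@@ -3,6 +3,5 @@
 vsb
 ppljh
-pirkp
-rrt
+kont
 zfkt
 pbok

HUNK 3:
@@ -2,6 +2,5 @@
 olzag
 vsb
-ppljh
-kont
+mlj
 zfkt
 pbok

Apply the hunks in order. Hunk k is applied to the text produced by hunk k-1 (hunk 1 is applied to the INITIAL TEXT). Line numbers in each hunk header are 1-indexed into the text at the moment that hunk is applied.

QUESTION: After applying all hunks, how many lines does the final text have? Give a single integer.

Answer: 7

Derivation:
Hunk 1: at line 5 remove [wuj] add [rrt] -> 9 lines: euzj olzag vsb ppljh pirkp rrt zfkt pbok wwdf
Hunk 2: at line 3 remove [pirkp,rrt] add [kont] -> 8 lines: euzj olzag vsb ppljh kont zfkt pbok wwdf
Hunk 3: at line 2 remove [ppljh,kont] add [mlj] -> 7 lines: euzj olzag vsb mlj zfkt pbok wwdf
Final line count: 7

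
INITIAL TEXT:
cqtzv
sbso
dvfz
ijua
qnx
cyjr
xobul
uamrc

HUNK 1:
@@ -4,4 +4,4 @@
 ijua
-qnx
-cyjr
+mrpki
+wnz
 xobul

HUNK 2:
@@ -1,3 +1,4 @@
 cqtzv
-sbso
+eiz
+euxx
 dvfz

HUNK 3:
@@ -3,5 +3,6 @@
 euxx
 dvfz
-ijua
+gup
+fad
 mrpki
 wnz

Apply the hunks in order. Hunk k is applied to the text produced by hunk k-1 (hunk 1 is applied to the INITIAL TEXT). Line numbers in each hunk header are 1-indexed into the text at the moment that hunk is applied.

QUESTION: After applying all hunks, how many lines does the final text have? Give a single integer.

Answer: 10

Derivation:
Hunk 1: at line 4 remove [qnx,cyjr] add [mrpki,wnz] -> 8 lines: cqtzv sbso dvfz ijua mrpki wnz xobul uamrc
Hunk 2: at line 1 remove [sbso] add [eiz,euxx] -> 9 lines: cqtzv eiz euxx dvfz ijua mrpki wnz xobul uamrc
Hunk 3: at line 3 remove [ijua] add [gup,fad] -> 10 lines: cqtzv eiz euxx dvfz gup fad mrpki wnz xobul uamrc
Final line count: 10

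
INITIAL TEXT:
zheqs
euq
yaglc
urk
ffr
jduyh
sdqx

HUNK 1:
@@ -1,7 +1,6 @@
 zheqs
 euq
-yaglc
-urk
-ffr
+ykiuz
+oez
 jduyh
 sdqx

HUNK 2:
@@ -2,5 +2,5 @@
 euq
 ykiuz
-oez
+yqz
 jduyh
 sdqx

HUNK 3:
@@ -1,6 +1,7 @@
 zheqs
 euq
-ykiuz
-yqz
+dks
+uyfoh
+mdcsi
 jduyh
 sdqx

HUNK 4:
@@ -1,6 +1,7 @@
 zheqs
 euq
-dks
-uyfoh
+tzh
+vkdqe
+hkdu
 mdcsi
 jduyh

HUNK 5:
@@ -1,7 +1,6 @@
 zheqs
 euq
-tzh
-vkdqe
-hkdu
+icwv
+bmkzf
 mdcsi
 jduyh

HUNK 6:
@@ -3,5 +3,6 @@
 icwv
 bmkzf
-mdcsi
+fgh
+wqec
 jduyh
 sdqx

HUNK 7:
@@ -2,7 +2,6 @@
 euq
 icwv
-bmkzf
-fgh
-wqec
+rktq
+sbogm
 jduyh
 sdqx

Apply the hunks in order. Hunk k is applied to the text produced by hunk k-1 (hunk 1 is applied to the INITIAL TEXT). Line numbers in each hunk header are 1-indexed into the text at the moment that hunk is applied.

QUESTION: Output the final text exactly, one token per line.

Hunk 1: at line 1 remove [yaglc,urk,ffr] add [ykiuz,oez] -> 6 lines: zheqs euq ykiuz oez jduyh sdqx
Hunk 2: at line 2 remove [oez] add [yqz] -> 6 lines: zheqs euq ykiuz yqz jduyh sdqx
Hunk 3: at line 1 remove [ykiuz,yqz] add [dks,uyfoh,mdcsi] -> 7 lines: zheqs euq dks uyfoh mdcsi jduyh sdqx
Hunk 4: at line 1 remove [dks,uyfoh] add [tzh,vkdqe,hkdu] -> 8 lines: zheqs euq tzh vkdqe hkdu mdcsi jduyh sdqx
Hunk 5: at line 1 remove [tzh,vkdqe,hkdu] add [icwv,bmkzf] -> 7 lines: zheqs euq icwv bmkzf mdcsi jduyh sdqx
Hunk 6: at line 3 remove [mdcsi] add [fgh,wqec] -> 8 lines: zheqs euq icwv bmkzf fgh wqec jduyh sdqx
Hunk 7: at line 2 remove [bmkzf,fgh,wqec] add [rktq,sbogm] -> 7 lines: zheqs euq icwv rktq sbogm jduyh sdqx

Answer: zheqs
euq
icwv
rktq
sbogm
jduyh
sdqx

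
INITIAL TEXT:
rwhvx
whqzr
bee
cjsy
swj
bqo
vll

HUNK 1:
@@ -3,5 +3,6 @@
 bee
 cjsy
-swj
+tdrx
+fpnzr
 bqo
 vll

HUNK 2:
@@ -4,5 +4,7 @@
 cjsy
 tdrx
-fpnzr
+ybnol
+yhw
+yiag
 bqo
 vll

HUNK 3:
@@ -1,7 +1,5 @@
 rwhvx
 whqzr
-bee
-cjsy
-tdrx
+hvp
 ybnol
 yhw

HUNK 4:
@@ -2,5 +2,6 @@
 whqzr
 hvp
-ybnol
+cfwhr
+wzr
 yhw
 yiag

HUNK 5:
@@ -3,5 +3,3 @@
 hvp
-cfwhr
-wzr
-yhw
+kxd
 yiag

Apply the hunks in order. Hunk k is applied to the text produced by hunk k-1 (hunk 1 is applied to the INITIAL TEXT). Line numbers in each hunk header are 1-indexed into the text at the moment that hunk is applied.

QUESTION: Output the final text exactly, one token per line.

Answer: rwhvx
whqzr
hvp
kxd
yiag
bqo
vll

Derivation:
Hunk 1: at line 3 remove [swj] add [tdrx,fpnzr] -> 8 lines: rwhvx whqzr bee cjsy tdrx fpnzr bqo vll
Hunk 2: at line 4 remove [fpnzr] add [ybnol,yhw,yiag] -> 10 lines: rwhvx whqzr bee cjsy tdrx ybnol yhw yiag bqo vll
Hunk 3: at line 1 remove [bee,cjsy,tdrx] add [hvp] -> 8 lines: rwhvx whqzr hvp ybnol yhw yiag bqo vll
Hunk 4: at line 2 remove [ybnol] add [cfwhr,wzr] -> 9 lines: rwhvx whqzr hvp cfwhr wzr yhw yiag bqo vll
Hunk 5: at line 3 remove [cfwhr,wzr,yhw] add [kxd] -> 7 lines: rwhvx whqzr hvp kxd yiag bqo vll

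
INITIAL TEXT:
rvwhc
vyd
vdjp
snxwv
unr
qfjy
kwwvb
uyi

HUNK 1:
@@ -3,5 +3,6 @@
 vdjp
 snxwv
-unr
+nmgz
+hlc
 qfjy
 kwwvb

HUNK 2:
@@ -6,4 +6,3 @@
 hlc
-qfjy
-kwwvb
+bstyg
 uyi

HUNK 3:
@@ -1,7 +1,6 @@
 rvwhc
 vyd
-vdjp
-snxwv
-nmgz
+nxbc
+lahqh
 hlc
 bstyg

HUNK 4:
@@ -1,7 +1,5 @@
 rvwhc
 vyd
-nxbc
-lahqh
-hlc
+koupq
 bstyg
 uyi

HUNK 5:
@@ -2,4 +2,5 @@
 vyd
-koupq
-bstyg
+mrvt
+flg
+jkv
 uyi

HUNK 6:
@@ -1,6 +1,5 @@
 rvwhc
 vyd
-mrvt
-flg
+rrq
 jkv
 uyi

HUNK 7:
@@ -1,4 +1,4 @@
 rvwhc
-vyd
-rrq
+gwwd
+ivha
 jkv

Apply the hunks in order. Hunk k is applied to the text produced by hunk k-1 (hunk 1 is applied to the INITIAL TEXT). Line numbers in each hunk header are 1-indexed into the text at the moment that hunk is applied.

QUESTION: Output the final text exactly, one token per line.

Hunk 1: at line 3 remove [unr] add [nmgz,hlc] -> 9 lines: rvwhc vyd vdjp snxwv nmgz hlc qfjy kwwvb uyi
Hunk 2: at line 6 remove [qfjy,kwwvb] add [bstyg] -> 8 lines: rvwhc vyd vdjp snxwv nmgz hlc bstyg uyi
Hunk 3: at line 1 remove [vdjp,snxwv,nmgz] add [nxbc,lahqh] -> 7 lines: rvwhc vyd nxbc lahqh hlc bstyg uyi
Hunk 4: at line 1 remove [nxbc,lahqh,hlc] add [koupq] -> 5 lines: rvwhc vyd koupq bstyg uyi
Hunk 5: at line 2 remove [koupq,bstyg] add [mrvt,flg,jkv] -> 6 lines: rvwhc vyd mrvt flg jkv uyi
Hunk 6: at line 1 remove [mrvt,flg] add [rrq] -> 5 lines: rvwhc vyd rrq jkv uyi
Hunk 7: at line 1 remove [vyd,rrq] add [gwwd,ivha] -> 5 lines: rvwhc gwwd ivha jkv uyi

Answer: rvwhc
gwwd
ivha
jkv
uyi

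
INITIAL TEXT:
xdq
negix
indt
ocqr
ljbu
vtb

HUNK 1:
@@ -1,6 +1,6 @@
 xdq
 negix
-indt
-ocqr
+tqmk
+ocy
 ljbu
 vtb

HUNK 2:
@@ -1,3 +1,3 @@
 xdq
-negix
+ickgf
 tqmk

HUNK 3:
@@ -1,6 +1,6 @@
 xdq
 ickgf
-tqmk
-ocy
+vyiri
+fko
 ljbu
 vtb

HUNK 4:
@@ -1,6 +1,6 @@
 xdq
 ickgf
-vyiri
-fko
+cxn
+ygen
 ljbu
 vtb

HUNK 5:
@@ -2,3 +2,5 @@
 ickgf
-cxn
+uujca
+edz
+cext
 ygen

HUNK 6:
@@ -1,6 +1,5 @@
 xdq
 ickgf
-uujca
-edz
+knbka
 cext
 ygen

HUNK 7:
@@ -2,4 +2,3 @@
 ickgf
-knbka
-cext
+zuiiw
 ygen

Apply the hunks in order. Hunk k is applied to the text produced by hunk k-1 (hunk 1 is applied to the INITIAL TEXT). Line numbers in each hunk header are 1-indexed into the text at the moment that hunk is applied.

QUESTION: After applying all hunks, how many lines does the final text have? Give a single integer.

Answer: 6

Derivation:
Hunk 1: at line 1 remove [indt,ocqr] add [tqmk,ocy] -> 6 lines: xdq negix tqmk ocy ljbu vtb
Hunk 2: at line 1 remove [negix] add [ickgf] -> 6 lines: xdq ickgf tqmk ocy ljbu vtb
Hunk 3: at line 1 remove [tqmk,ocy] add [vyiri,fko] -> 6 lines: xdq ickgf vyiri fko ljbu vtb
Hunk 4: at line 1 remove [vyiri,fko] add [cxn,ygen] -> 6 lines: xdq ickgf cxn ygen ljbu vtb
Hunk 5: at line 2 remove [cxn] add [uujca,edz,cext] -> 8 lines: xdq ickgf uujca edz cext ygen ljbu vtb
Hunk 6: at line 1 remove [uujca,edz] add [knbka] -> 7 lines: xdq ickgf knbka cext ygen ljbu vtb
Hunk 7: at line 2 remove [knbka,cext] add [zuiiw] -> 6 lines: xdq ickgf zuiiw ygen ljbu vtb
Final line count: 6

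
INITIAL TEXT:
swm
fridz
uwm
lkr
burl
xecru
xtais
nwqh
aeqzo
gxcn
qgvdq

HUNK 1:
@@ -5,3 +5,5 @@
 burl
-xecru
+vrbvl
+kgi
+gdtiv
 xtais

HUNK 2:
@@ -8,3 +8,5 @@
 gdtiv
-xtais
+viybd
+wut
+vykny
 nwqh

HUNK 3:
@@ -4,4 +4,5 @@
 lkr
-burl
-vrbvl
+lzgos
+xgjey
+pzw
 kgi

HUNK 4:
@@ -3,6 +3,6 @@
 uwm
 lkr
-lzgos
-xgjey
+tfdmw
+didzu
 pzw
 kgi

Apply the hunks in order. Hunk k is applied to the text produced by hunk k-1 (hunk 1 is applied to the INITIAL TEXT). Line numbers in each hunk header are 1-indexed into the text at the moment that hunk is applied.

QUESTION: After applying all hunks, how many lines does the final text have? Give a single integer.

Answer: 16

Derivation:
Hunk 1: at line 5 remove [xecru] add [vrbvl,kgi,gdtiv] -> 13 lines: swm fridz uwm lkr burl vrbvl kgi gdtiv xtais nwqh aeqzo gxcn qgvdq
Hunk 2: at line 8 remove [xtais] add [viybd,wut,vykny] -> 15 lines: swm fridz uwm lkr burl vrbvl kgi gdtiv viybd wut vykny nwqh aeqzo gxcn qgvdq
Hunk 3: at line 4 remove [burl,vrbvl] add [lzgos,xgjey,pzw] -> 16 lines: swm fridz uwm lkr lzgos xgjey pzw kgi gdtiv viybd wut vykny nwqh aeqzo gxcn qgvdq
Hunk 4: at line 3 remove [lzgos,xgjey] add [tfdmw,didzu] -> 16 lines: swm fridz uwm lkr tfdmw didzu pzw kgi gdtiv viybd wut vykny nwqh aeqzo gxcn qgvdq
Final line count: 16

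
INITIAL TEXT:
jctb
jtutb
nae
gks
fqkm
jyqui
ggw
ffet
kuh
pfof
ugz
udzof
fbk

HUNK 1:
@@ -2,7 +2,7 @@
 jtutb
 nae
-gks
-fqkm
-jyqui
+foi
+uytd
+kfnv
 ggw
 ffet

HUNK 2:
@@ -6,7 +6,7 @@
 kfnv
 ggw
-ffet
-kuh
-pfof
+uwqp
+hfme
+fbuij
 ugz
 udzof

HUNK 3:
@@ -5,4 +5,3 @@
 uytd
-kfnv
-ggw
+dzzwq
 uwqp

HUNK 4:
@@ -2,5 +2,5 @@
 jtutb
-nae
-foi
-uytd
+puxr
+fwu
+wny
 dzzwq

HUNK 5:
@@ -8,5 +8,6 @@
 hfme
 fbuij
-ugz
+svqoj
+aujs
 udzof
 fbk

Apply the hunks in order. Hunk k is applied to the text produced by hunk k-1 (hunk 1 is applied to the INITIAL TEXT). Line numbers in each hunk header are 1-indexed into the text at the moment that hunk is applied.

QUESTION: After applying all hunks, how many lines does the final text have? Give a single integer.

Answer: 13

Derivation:
Hunk 1: at line 2 remove [gks,fqkm,jyqui] add [foi,uytd,kfnv] -> 13 lines: jctb jtutb nae foi uytd kfnv ggw ffet kuh pfof ugz udzof fbk
Hunk 2: at line 6 remove [ffet,kuh,pfof] add [uwqp,hfme,fbuij] -> 13 lines: jctb jtutb nae foi uytd kfnv ggw uwqp hfme fbuij ugz udzof fbk
Hunk 3: at line 5 remove [kfnv,ggw] add [dzzwq] -> 12 lines: jctb jtutb nae foi uytd dzzwq uwqp hfme fbuij ugz udzof fbk
Hunk 4: at line 2 remove [nae,foi,uytd] add [puxr,fwu,wny] -> 12 lines: jctb jtutb puxr fwu wny dzzwq uwqp hfme fbuij ugz udzof fbk
Hunk 5: at line 8 remove [ugz] add [svqoj,aujs] -> 13 lines: jctb jtutb puxr fwu wny dzzwq uwqp hfme fbuij svqoj aujs udzof fbk
Final line count: 13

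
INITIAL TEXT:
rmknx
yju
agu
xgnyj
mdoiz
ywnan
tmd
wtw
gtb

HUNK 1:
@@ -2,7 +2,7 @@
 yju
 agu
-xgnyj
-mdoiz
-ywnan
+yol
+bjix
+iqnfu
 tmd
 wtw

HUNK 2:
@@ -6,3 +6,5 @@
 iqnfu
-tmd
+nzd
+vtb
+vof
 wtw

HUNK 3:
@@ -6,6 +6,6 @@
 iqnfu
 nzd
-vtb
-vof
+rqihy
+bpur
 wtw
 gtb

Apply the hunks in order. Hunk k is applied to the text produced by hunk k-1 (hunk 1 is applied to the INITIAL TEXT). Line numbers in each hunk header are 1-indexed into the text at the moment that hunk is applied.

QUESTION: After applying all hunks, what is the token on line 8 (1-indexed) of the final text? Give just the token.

Answer: rqihy

Derivation:
Hunk 1: at line 2 remove [xgnyj,mdoiz,ywnan] add [yol,bjix,iqnfu] -> 9 lines: rmknx yju agu yol bjix iqnfu tmd wtw gtb
Hunk 2: at line 6 remove [tmd] add [nzd,vtb,vof] -> 11 lines: rmknx yju agu yol bjix iqnfu nzd vtb vof wtw gtb
Hunk 3: at line 6 remove [vtb,vof] add [rqihy,bpur] -> 11 lines: rmknx yju agu yol bjix iqnfu nzd rqihy bpur wtw gtb
Final line 8: rqihy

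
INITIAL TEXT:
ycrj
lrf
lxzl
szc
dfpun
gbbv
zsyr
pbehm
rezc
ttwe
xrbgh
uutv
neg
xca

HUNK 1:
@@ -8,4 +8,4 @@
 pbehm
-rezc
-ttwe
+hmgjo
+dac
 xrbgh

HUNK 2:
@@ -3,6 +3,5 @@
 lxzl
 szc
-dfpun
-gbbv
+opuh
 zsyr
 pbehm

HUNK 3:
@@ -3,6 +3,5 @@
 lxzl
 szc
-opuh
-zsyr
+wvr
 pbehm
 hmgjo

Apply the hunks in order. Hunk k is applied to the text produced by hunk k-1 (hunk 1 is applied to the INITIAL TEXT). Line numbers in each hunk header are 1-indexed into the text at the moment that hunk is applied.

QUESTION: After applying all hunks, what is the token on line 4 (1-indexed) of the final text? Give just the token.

Answer: szc

Derivation:
Hunk 1: at line 8 remove [rezc,ttwe] add [hmgjo,dac] -> 14 lines: ycrj lrf lxzl szc dfpun gbbv zsyr pbehm hmgjo dac xrbgh uutv neg xca
Hunk 2: at line 3 remove [dfpun,gbbv] add [opuh] -> 13 lines: ycrj lrf lxzl szc opuh zsyr pbehm hmgjo dac xrbgh uutv neg xca
Hunk 3: at line 3 remove [opuh,zsyr] add [wvr] -> 12 lines: ycrj lrf lxzl szc wvr pbehm hmgjo dac xrbgh uutv neg xca
Final line 4: szc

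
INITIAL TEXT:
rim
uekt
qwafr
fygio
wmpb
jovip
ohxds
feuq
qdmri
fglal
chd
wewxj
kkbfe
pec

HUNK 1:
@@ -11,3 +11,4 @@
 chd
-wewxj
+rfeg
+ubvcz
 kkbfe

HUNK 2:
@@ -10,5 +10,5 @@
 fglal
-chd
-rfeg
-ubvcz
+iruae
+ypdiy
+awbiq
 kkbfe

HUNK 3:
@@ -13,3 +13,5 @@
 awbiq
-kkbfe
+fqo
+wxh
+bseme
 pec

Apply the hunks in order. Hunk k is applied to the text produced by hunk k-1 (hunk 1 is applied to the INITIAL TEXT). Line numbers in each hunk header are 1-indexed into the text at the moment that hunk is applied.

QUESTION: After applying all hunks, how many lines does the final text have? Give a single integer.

Hunk 1: at line 11 remove [wewxj] add [rfeg,ubvcz] -> 15 lines: rim uekt qwafr fygio wmpb jovip ohxds feuq qdmri fglal chd rfeg ubvcz kkbfe pec
Hunk 2: at line 10 remove [chd,rfeg,ubvcz] add [iruae,ypdiy,awbiq] -> 15 lines: rim uekt qwafr fygio wmpb jovip ohxds feuq qdmri fglal iruae ypdiy awbiq kkbfe pec
Hunk 3: at line 13 remove [kkbfe] add [fqo,wxh,bseme] -> 17 lines: rim uekt qwafr fygio wmpb jovip ohxds feuq qdmri fglal iruae ypdiy awbiq fqo wxh bseme pec
Final line count: 17

Answer: 17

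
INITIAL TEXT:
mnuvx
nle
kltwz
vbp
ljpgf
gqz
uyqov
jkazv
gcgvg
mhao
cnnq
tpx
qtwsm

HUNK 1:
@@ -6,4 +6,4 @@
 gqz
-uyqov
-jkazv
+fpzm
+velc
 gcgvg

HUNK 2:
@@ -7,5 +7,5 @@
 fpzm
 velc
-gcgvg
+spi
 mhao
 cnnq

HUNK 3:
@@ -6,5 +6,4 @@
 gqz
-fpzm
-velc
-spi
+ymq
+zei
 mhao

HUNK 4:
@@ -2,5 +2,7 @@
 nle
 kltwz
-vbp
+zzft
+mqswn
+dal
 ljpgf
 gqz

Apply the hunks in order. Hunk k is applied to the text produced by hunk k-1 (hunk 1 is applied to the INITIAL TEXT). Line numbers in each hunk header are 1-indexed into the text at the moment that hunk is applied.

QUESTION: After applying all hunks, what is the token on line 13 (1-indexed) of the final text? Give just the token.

Hunk 1: at line 6 remove [uyqov,jkazv] add [fpzm,velc] -> 13 lines: mnuvx nle kltwz vbp ljpgf gqz fpzm velc gcgvg mhao cnnq tpx qtwsm
Hunk 2: at line 7 remove [gcgvg] add [spi] -> 13 lines: mnuvx nle kltwz vbp ljpgf gqz fpzm velc spi mhao cnnq tpx qtwsm
Hunk 3: at line 6 remove [fpzm,velc,spi] add [ymq,zei] -> 12 lines: mnuvx nle kltwz vbp ljpgf gqz ymq zei mhao cnnq tpx qtwsm
Hunk 4: at line 2 remove [vbp] add [zzft,mqswn,dal] -> 14 lines: mnuvx nle kltwz zzft mqswn dal ljpgf gqz ymq zei mhao cnnq tpx qtwsm
Final line 13: tpx

Answer: tpx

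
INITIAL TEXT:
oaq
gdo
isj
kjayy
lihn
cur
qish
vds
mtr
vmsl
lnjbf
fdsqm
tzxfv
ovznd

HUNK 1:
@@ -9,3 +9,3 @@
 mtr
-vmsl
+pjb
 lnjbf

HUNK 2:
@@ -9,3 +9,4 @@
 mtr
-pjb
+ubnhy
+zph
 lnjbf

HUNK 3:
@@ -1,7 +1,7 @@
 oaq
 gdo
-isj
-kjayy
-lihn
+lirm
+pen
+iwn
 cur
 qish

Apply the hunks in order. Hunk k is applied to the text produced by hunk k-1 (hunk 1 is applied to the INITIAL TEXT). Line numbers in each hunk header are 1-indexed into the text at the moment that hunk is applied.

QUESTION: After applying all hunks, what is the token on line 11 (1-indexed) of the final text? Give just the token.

Answer: zph

Derivation:
Hunk 1: at line 9 remove [vmsl] add [pjb] -> 14 lines: oaq gdo isj kjayy lihn cur qish vds mtr pjb lnjbf fdsqm tzxfv ovznd
Hunk 2: at line 9 remove [pjb] add [ubnhy,zph] -> 15 lines: oaq gdo isj kjayy lihn cur qish vds mtr ubnhy zph lnjbf fdsqm tzxfv ovznd
Hunk 3: at line 1 remove [isj,kjayy,lihn] add [lirm,pen,iwn] -> 15 lines: oaq gdo lirm pen iwn cur qish vds mtr ubnhy zph lnjbf fdsqm tzxfv ovznd
Final line 11: zph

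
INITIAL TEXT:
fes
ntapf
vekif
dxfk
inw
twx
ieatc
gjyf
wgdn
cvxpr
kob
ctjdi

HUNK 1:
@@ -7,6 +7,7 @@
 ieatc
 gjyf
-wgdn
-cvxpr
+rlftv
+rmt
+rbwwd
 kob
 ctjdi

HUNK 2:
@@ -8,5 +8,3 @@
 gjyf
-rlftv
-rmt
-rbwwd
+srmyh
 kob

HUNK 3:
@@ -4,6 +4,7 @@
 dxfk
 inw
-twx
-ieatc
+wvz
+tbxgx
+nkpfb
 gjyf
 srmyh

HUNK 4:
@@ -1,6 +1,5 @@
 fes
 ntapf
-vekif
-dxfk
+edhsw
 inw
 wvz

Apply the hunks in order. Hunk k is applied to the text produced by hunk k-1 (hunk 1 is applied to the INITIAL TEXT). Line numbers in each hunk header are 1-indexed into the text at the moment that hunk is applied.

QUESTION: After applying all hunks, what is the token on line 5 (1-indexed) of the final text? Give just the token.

Hunk 1: at line 7 remove [wgdn,cvxpr] add [rlftv,rmt,rbwwd] -> 13 lines: fes ntapf vekif dxfk inw twx ieatc gjyf rlftv rmt rbwwd kob ctjdi
Hunk 2: at line 8 remove [rlftv,rmt,rbwwd] add [srmyh] -> 11 lines: fes ntapf vekif dxfk inw twx ieatc gjyf srmyh kob ctjdi
Hunk 3: at line 4 remove [twx,ieatc] add [wvz,tbxgx,nkpfb] -> 12 lines: fes ntapf vekif dxfk inw wvz tbxgx nkpfb gjyf srmyh kob ctjdi
Hunk 4: at line 1 remove [vekif,dxfk] add [edhsw] -> 11 lines: fes ntapf edhsw inw wvz tbxgx nkpfb gjyf srmyh kob ctjdi
Final line 5: wvz

Answer: wvz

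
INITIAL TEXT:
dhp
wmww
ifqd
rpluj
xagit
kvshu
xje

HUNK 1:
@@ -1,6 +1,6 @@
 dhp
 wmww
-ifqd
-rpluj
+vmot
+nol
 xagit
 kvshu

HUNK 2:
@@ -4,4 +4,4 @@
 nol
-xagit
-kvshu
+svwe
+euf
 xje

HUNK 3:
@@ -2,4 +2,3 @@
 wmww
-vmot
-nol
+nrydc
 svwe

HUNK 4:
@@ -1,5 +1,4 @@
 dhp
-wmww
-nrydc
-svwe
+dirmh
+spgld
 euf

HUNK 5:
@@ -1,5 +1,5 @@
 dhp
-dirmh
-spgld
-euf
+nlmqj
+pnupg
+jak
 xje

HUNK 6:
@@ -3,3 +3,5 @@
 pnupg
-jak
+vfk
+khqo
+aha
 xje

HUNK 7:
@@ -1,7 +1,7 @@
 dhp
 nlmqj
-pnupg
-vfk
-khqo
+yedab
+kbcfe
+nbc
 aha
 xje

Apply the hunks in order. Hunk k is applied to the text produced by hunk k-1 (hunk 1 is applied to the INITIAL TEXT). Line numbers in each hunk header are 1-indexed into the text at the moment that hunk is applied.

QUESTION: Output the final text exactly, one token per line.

Answer: dhp
nlmqj
yedab
kbcfe
nbc
aha
xje

Derivation:
Hunk 1: at line 1 remove [ifqd,rpluj] add [vmot,nol] -> 7 lines: dhp wmww vmot nol xagit kvshu xje
Hunk 2: at line 4 remove [xagit,kvshu] add [svwe,euf] -> 7 lines: dhp wmww vmot nol svwe euf xje
Hunk 3: at line 2 remove [vmot,nol] add [nrydc] -> 6 lines: dhp wmww nrydc svwe euf xje
Hunk 4: at line 1 remove [wmww,nrydc,svwe] add [dirmh,spgld] -> 5 lines: dhp dirmh spgld euf xje
Hunk 5: at line 1 remove [dirmh,spgld,euf] add [nlmqj,pnupg,jak] -> 5 lines: dhp nlmqj pnupg jak xje
Hunk 6: at line 3 remove [jak] add [vfk,khqo,aha] -> 7 lines: dhp nlmqj pnupg vfk khqo aha xje
Hunk 7: at line 1 remove [pnupg,vfk,khqo] add [yedab,kbcfe,nbc] -> 7 lines: dhp nlmqj yedab kbcfe nbc aha xje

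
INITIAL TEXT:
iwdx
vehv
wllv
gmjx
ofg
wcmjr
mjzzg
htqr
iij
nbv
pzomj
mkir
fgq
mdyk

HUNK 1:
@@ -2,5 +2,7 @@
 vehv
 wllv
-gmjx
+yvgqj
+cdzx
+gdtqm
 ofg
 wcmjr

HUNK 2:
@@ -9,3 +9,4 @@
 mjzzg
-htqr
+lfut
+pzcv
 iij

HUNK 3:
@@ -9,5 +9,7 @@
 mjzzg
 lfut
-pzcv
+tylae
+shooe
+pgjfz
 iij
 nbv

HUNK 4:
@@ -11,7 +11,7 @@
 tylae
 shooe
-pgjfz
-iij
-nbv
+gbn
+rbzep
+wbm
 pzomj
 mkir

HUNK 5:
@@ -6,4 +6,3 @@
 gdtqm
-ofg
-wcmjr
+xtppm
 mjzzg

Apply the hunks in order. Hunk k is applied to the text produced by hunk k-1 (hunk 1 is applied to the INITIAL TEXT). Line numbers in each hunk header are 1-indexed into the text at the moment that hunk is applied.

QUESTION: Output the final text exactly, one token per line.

Hunk 1: at line 2 remove [gmjx] add [yvgqj,cdzx,gdtqm] -> 16 lines: iwdx vehv wllv yvgqj cdzx gdtqm ofg wcmjr mjzzg htqr iij nbv pzomj mkir fgq mdyk
Hunk 2: at line 9 remove [htqr] add [lfut,pzcv] -> 17 lines: iwdx vehv wllv yvgqj cdzx gdtqm ofg wcmjr mjzzg lfut pzcv iij nbv pzomj mkir fgq mdyk
Hunk 3: at line 9 remove [pzcv] add [tylae,shooe,pgjfz] -> 19 lines: iwdx vehv wllv yvgqj cdzx gdtqm ofg wcmjr mjzzg lfut tylae shooe pgjfz iij nbv pzomj mkir fgq mdyk
Hunk 4: at line 11 remove [pgjfz,iij,nbv] add [gbn,rbzep,wbm] -> 19 lines: iwdx vehv wllv yvgqj cdzx gdtqm ofg wcmjr mjzzg lfut tylae shooe gbn rbzep wbm pzomj mkir fgq mdyk
Hunk 5: at line 6 remove [ofg,wcmjr] add [xtppm] -> 18 lines: iwdx vehv wllv yvgqj cdzx gdtqm xtppm mjzzg lfut tylae shooe gbn rbzep wbm pzomj mkir fgq mdyk

Answer: iwdx
vehv
wllv
yvgqj
cdzx
gdtqm
xtppm
mjzzg
lfut
tylae
shooe
gbn
rbzep
wbm
pzomj
mkir
fgq
mdyk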